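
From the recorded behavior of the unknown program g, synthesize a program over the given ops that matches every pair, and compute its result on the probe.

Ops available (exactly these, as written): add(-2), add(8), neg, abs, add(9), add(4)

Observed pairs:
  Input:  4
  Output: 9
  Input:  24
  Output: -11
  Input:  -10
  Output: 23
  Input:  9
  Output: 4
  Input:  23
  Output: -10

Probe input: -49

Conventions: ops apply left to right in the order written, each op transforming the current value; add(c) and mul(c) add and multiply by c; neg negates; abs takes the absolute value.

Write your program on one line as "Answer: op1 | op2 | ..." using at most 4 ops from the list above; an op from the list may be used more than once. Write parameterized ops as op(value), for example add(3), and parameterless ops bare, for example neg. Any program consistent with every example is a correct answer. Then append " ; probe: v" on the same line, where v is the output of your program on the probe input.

neg | add(4) | add(9) ; probe: 62

Check, running the answer program on each example:
  4 -> -4 -> 0 -> 9
  24 -> -24 -> -20 -> -11
  -10 -> 10 -> 14 -> 23
  9 -> -9 -> -5 -> 4
  23 -> -23 -> -19 -> -10
  probe: -49 -> 49 -> 53 -> 62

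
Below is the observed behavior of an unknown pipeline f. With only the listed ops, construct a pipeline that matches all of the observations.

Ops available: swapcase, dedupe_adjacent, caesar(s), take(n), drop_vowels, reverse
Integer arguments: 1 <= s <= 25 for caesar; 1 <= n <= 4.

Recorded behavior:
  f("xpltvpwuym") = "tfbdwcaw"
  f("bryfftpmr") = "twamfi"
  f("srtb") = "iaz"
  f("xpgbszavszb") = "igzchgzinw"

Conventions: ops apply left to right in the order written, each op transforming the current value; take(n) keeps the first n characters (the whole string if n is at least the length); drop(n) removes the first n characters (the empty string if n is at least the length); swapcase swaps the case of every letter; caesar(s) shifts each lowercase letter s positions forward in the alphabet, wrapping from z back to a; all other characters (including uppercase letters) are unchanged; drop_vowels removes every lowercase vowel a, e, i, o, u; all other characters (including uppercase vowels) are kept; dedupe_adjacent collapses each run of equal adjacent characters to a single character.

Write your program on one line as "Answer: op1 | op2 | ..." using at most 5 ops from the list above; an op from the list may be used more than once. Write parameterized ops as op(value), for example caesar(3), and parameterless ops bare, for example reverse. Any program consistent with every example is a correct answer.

caesar(23) | drop_vowels | dedupe_adjacent | caesar(10) | reverse

Check, running the answer program on each example:
  "xpltvpwuym" -> "umiqsmtrvj" -> "mqsmtrvj" -> "mqsmtrvj" -> "wacwdbft" -> "tfbdwcaw"
  "bryfftpmr" -> "yovccqmjo" -> "yvccqmj" -> "yvcqmj" -> "ifmawt" -> "twamfi"
  "srtb" -> "poqy" -> "pqy" -> "pqy" -> "zai" -> "iaz"
  "xpgbszavszb" -> "umdypwxspwy" -> "mdypwxspwy" -> "mdypwxspwy" -> "wnizghczgi" -> "igzchgzinw"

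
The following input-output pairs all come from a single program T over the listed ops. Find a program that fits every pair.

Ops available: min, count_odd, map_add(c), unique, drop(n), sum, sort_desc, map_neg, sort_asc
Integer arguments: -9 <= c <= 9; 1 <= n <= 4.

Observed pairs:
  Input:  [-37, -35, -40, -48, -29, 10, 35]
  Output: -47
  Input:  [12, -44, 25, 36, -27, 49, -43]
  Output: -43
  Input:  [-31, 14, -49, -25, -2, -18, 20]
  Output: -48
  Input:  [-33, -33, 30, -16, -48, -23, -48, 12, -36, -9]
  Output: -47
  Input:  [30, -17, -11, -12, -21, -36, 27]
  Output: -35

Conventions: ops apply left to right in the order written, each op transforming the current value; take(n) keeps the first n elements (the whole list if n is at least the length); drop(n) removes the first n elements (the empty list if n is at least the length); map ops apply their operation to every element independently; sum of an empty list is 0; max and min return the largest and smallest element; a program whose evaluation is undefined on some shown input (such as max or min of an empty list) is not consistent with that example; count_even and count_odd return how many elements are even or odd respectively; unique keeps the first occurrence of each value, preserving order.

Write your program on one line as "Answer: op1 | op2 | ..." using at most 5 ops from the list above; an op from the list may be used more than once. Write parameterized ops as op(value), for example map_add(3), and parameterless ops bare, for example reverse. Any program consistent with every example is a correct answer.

map_add(5) | map_add(-4) | sort_desc | drop(2) | min

Check, running the answer program on each example:
  [-37, -35, -40, -48, -29, 10, 35] -> [-32, -30, -35, -43, -24, 15, 40] -> [-36, -34, -39, -47, -28, 11, 36] -> [36, 11, -28, -34, -36, -39, -47] -> [-28, -34, -36, -39, -47] -> -47
  [12, -44, 25, 36, -27, 49, -43] -> [17, -39, 30, 41, -22, 54, -38] -> [13, -43, 26, 37, -26, 50, -42] -> [50, 37, 26, 13, -26, -42, -43] -> [26, 13, -26, -42, -43] -> -43
  [-31, 14, -49, -25, -2, -18, 20] -> [-26, 19, -44, -20, 3, -13, 25] -> [-30, 15, -48, -24, -1, -17, 21] -> [21, 15, -1, -17, -24, -30, -48] -> [-1, -17, -24, -30, -48] -> -48
  [-33, -33, 30, -16, -48, -23, -48, 12, -36, -9] -> [-28, -28, 35, -11, -43, -18, -43, 17, -31, -4] -> [-32, -32, 31, -15, -47, -22, -47, 13, -35, -8] -> [31, 13, -8, -15, -22, -32, -32, -35, -47, -47] -> [-8, -15, -22, -32, -32, -35, -47, -47] -> -47
  [30, -17, -11, -12, -21, -36, 27] -> [35, -12, -6, -7, -16, -31, 32] -> [31, -16, -10, -11, -20, -35, 28] -> [31, 28, -10, -11, -16, -20, -35] -> [-10, -11, -16, -20, -35] -> -35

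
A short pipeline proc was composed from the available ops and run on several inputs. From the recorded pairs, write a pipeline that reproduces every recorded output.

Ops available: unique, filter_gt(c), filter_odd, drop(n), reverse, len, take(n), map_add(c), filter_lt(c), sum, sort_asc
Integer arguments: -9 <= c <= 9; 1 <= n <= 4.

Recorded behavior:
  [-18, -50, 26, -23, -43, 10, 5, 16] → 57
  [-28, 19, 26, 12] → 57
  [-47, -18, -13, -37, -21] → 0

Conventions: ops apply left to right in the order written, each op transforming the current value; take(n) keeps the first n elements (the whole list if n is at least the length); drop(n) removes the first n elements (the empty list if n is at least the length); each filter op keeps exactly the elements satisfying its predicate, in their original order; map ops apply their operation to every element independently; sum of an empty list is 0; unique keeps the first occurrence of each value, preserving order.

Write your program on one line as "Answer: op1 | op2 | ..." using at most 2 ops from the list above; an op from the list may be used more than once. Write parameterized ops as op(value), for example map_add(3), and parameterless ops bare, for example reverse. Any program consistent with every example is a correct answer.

filter_gt(4) | sum

Check, running the answer program on each example:
  [-18, -50, 26, -23, -43, 10, 5, 16] -> [26, 10, 5, 16] -> 57
  [-28, 19, 26, 12] -> [19, 26, 12] -> 57
  [-47, -18, -13, -37, -21] -> [] -> 0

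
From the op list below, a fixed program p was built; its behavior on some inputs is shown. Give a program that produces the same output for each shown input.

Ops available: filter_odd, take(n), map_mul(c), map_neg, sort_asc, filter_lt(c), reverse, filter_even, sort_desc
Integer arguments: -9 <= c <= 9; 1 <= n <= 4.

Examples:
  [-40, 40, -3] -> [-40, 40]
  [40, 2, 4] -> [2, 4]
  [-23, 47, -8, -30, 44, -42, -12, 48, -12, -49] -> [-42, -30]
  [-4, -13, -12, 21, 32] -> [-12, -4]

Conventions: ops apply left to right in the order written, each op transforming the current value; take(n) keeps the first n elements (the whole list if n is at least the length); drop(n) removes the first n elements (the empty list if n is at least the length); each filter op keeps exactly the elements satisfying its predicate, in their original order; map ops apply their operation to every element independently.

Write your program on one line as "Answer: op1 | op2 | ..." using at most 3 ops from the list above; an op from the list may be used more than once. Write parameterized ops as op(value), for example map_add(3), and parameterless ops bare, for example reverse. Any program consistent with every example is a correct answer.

sort_asc | filter_even | take(2)

Check, running the answer program on each example:
  [-40, 40, -3] -> [-40, -3, 40] -> [-40, 40] -> [-40, 40]
  [40, 2, 4] -> [2, 4, 40] -> [2, 4, 40] -> [2, 4]
  [-23, 47, -8, -30, 44, -42, -12, 48, -12, -49] -> [-49, -42, -30, -23, -12, -12, -8, 44, 47, 48] -> [-42, -30, -12, -12, -8, 44, 48] -> [-42, -30]
  [-4, -13, -12, 21, 32] -> [-13, -12, -4, 21, 32] -> [-12, -4, 32] -> [-12, -4]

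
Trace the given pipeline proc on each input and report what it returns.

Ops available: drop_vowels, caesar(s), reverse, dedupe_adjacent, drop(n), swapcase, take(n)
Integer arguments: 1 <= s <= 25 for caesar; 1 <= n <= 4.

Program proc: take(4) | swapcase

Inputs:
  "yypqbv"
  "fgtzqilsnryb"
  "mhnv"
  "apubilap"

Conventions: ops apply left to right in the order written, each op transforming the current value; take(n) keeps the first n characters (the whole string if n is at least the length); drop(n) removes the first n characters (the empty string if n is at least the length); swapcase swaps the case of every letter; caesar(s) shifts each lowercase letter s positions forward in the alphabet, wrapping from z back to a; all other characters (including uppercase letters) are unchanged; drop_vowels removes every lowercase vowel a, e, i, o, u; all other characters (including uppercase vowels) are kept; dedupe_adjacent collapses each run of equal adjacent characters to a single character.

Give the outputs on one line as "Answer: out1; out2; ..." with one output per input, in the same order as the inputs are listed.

Execution, op by op:
  "yypqbv" -> "yypq" -> "YYPQ"
  "fgtzqilsnryb" -> "fgtz" -> "FGTZ"
  "mhnv" -> "mhnv" -> "MHNV"
  "apubilap" -> "apub" -> "APUB"

"YYPQ"; "FGTZ"; "MHNV"; "APUB"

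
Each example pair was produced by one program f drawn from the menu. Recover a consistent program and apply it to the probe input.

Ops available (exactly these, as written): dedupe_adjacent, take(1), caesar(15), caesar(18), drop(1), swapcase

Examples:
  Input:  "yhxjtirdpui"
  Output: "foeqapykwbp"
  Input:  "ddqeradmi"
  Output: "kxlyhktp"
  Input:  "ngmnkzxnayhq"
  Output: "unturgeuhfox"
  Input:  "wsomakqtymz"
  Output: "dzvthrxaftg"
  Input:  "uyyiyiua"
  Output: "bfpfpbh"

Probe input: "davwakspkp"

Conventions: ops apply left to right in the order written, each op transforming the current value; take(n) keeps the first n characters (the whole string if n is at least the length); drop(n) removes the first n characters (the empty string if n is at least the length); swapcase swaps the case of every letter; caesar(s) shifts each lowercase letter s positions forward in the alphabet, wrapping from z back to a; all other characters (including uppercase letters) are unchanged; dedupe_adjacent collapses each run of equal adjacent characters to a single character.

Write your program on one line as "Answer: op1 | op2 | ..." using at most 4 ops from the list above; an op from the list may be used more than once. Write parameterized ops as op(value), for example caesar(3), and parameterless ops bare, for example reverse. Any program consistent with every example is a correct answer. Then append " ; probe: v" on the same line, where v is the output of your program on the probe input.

dedupe_adjacent | caesar(15) | caesar(18) ; probe: "khcdhrzwrw"

Check, running the answer program on each example:
  "yhxjtirdpui" -> "yhxjtirdpui" -> "nwmyixgsejx" -> "foeqapykwbp"
  "ddqeradmi" -> "dqeradmi" -> "sftgpsbx" -> "kxlyhktp"
  "ngmnkzxnayhq" -> "ngmnkzxnayhq" -> "cvbczomcpnwf" -> "unturgeuhfox"
  "wsomakqtymz" -> "wsomakqtymz" -> "lhdbpzfinbo" -> "dzvthrxaftg"
  "uyyiyiua" -> "uyiyiua" -> "jnxnxjp" -> "bfpfpbh"
  probe: "davwakspkp" -> "davwakspkp" -> "spklpzheze" -> "khcdhrzwrw"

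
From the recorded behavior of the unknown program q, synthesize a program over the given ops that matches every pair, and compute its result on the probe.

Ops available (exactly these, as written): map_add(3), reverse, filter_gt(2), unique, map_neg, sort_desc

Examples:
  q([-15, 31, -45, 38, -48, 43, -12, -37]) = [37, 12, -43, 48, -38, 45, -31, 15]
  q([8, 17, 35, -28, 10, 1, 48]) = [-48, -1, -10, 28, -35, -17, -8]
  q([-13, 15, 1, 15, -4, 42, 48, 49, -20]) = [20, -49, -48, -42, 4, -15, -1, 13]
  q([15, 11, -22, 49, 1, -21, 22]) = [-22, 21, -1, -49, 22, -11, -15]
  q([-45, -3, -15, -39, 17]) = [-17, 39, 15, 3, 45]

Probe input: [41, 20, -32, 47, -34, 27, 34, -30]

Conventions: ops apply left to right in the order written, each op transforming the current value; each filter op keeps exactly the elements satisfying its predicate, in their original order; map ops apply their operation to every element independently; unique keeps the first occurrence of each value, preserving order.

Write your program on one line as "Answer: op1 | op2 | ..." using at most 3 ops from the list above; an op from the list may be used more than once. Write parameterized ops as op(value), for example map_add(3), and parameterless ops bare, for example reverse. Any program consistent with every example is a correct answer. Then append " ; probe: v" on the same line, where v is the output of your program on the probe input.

reverse | map_neg | unique ; probe: [30, -34, -27, 34, -47, 32, -20, -41]

Check, running the answer program on each example:
  [-15, 31, -45, 38, -48, 43, -12, -37] -> [-37, -12, 43, -48, 38, -45, 31, -15] -> [37, 12, -43, 48, -38, 45, -31, 15] -> [37, 12, -43, 48, -38, 45, -31, 15]
  [8, 17, 35, -28, 10, 1, 48] -> [48, 1, 10, -28, 35, 17, 8] -> [-48, -1, -10, 28, -35, -17, -8] -> [-48, -1, -10, 28, -35, -17, -8]
  [-13, 15, 1, 15, -4, 42, 48, 49, -20] -> [-20, 49, 48, 42, -4, 15, 1, 15, -13] -> [20, -49, -48, -42, 4, -15, -1, -15, 13] -> [20, -49, -48, -42, 4, -15, -1, 13]
  [15, 11, -22, 49, 1, -21, 22] -> [22, -21, 1, 49, -22, 11, 15] -> [-22, 21, -1, -49, 22, -11, -15] -> [-22, 21, -1, -49, 22, -11, -15]
  [-45, -3, -15, -39, 17] -> [17, -39, -15, -3, -45] -> [-17, 39, 15, 3, 45] -> [-17, 39, 15, 3, 45]
  probe: [41, 20, -32, 47, -34, 27, 34, -30] -> [-30, 34, 27, -34, 47, -32, 20, 41] -> [30, -34, -27, 34, -47, 32, -20, -41] -> [30, -34, -27, 34, -47, 32, -20, -41]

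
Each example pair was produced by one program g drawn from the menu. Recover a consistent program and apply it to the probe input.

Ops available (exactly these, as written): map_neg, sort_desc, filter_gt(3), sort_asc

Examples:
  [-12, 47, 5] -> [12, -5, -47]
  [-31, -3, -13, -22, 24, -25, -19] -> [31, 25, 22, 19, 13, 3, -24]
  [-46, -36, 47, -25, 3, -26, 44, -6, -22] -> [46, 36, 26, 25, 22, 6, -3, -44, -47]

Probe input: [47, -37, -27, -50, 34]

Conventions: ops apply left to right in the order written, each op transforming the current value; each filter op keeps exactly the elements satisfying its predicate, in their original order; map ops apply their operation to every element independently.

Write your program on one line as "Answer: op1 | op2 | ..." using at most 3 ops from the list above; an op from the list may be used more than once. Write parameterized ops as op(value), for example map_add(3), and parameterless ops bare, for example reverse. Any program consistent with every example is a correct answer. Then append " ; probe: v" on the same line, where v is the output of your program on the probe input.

sort_asc | map_neg ; probe: [50, 37, 27, -34, -47]

Check, running the answer program on each example:
  [-12, 47, 5] -> [-12, 5, 47] -> [12, -5, -47]
  [-31, -3, -13, -22, 24, -25, -19] -> [-31, -25, -22, -19, -13, -3, 24] -> [31, 25, 22, 19, 13, 3, -24]
  [-46, -36, 47, -25, 3, -26, 44, -6, -22] -> [-46, -36, -26, -25, -22, -6, 3, 44, 47] -> [46, 36, 26, 25, 22, 6, -3, -44, -47]
  probe: [47, -37, -27, -50, 34] -> [-50, -37, -27, 34, 47] -> [50, 37, 27, -34, -47]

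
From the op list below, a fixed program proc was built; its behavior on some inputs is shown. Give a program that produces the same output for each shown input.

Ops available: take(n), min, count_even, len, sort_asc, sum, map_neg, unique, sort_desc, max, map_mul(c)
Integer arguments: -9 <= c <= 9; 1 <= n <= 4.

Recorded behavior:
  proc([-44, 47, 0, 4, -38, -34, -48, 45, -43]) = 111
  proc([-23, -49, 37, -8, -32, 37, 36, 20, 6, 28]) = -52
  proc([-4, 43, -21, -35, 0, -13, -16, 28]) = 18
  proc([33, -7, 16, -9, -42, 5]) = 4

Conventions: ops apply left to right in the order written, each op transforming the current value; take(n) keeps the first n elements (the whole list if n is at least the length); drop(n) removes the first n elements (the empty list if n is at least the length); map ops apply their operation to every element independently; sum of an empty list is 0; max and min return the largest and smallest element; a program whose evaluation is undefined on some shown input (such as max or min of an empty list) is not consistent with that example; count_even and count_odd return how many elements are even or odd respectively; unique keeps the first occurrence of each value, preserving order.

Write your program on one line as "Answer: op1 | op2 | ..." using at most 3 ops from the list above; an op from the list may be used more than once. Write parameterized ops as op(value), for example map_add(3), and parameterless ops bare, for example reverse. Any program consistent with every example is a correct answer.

sort_desc | map_neg | sum

Check, running the answer program on each example:
  [-44, 47, 0, 4, -38, -34, -48, 45, -43] -> [47, 45, 4, 0, -34, -38, -43, -44, -48] -> [-47, -45, -4, 0, 34, 38, 43, 44, 48] -> 111
  [-23, -49, 37, -8, -32, 37, 36, 20, 6, 28] -> [37, 37, 36, 28, 20, 6, -8, -23, -32, -49] -> [-37, -37, -36, -28, -20, -6, 8, 23, 32, 49] -> -52
  [-4, 43, -21, -35, 0, -13, -16, 28] -> [43, 28, 0, -4, -13, -16, -21, -35] -> [-43, -28, 0, 4, 13, 16, 21, 35] -> 18
  [33, -7, 16, -9, -42, 5] -> [33, 16, 5, -7, -9, -42] -> [-33, -16, -5, 7, 9, 42] -> 4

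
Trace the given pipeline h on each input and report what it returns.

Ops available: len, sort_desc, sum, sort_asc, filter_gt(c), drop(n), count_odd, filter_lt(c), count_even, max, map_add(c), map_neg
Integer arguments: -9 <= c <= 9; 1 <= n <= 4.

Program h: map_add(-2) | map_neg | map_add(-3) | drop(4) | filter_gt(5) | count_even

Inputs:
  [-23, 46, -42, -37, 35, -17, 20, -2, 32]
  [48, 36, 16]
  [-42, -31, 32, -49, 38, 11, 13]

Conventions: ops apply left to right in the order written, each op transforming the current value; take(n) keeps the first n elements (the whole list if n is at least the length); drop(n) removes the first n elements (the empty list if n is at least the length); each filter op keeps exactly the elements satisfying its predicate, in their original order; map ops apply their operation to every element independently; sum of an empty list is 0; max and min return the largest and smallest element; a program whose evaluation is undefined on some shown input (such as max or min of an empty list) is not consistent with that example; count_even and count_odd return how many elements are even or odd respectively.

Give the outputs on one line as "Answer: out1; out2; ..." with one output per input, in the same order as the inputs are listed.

1; 0; 0

Execution, op by op:
  [-23, 46, -42, -37, 35, -17, 20, -2, 32] -> [-25, 44, -44, -39, 33, -19, 18, -4, 30] -> [25, -44, 44, 39, -33, 19, -18, 4, -30] -> [22, -47, 41, 36, -36, 16, -21, 1, -33] -> [-36, 16, -21, 1, -33] -> [16] -> 1
  [48, 36, 16] -> [46, 34, 14] -> [-46, -34, -14] -> [-49, -37, -17] -> [] -> [] -> 0
  [-42, -31, 32, -49, 38, 11, 13] -> [-44, -33, 30, -51, 36, 9, 11] -> [44, 33, -30, 51, -36, -9, -11] -> [41, 30, -33, 48, -39, -12, -14] -> [-39, -12, -14] -> [] -> 0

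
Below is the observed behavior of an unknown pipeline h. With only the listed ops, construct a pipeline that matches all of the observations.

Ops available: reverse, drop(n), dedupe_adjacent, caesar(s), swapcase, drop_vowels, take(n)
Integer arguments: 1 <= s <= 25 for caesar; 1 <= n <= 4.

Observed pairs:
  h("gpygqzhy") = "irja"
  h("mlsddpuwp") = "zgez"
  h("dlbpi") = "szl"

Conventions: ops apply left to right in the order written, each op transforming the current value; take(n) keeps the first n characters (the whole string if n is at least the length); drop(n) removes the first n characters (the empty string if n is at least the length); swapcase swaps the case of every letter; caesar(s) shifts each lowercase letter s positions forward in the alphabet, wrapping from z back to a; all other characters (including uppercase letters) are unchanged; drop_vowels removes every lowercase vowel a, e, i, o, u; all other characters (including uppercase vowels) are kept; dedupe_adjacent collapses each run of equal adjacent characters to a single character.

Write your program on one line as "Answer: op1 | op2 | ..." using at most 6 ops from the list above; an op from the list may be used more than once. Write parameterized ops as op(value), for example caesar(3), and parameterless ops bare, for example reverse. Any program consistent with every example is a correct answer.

drop(2) | reverse | caesar(23) | take(4) | caesar(13)

Check, running the answer program on each example:
  "gpygqzhy" -> "ygqzhy" -> "yhzqgy" -> "vewndv" -> "vewn" -> "irja"
  "mlsddpuwp" -> "sddpuwp" -> "pwupdds" -> "mtrmaap" -> "mtrm" -> "zgez"
  "dlbpi" -> "bpi" -> "ipb" -> "fmy" -> "fmy" -> "szl"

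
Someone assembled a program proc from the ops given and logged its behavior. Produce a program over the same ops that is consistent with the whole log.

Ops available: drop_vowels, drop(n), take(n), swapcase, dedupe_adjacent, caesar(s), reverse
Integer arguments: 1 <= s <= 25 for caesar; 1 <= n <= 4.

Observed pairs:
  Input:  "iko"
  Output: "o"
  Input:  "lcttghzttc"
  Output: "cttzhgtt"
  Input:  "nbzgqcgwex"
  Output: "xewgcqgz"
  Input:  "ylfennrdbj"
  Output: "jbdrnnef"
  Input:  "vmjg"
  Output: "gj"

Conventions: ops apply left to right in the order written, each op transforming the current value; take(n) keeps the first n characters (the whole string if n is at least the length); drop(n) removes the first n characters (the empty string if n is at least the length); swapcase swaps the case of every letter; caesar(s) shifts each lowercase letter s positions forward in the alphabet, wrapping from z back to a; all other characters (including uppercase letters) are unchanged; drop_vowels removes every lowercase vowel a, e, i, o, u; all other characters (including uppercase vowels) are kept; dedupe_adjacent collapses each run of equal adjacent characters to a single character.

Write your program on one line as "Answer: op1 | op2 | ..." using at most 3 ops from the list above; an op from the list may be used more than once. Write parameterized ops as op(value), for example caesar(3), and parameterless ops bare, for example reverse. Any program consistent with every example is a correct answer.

drop(2) | reverse

Check, running the answer program on each example:
  "iko" -> "o" -> "o"
  "lcttghzttc" -> "ttghzttc" -> "cttzhgtt"
  "nbzgqcgwex" -> "zgqcgwex" -> "xewgcqgz"
  "ylfennrdbj" -> "fennrdbj" -> "jbdrnnef"
  "vmjg" -> "jg" -> "gj"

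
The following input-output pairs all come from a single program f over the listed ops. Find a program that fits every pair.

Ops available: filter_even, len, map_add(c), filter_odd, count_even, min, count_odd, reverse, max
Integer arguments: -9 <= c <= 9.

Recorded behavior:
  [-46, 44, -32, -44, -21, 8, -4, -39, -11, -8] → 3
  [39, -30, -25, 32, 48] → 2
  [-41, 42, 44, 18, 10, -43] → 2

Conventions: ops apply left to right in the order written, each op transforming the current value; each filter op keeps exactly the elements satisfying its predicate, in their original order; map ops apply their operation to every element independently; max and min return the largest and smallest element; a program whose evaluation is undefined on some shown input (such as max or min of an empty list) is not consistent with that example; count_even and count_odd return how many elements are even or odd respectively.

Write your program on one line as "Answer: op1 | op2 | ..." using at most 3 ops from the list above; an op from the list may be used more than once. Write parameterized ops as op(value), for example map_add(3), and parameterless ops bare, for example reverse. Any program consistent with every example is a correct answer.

map_add(5) | count_even

Check, running the answer program on each example:
  [-46, 44, -32, -44, -21, 8, -4, -39, -11, -8] -> [-41, 49, -27, -39, -16, 13, 1, -34, -6, -3] -> 3
  [39, -30, -25, 32, 48] -> [44, -25, -20, 37, 53] -> 2
  [-41, 42, 44, 18, 10, -43] -> [-36, 47, 49, 23, 15, -38] -> 2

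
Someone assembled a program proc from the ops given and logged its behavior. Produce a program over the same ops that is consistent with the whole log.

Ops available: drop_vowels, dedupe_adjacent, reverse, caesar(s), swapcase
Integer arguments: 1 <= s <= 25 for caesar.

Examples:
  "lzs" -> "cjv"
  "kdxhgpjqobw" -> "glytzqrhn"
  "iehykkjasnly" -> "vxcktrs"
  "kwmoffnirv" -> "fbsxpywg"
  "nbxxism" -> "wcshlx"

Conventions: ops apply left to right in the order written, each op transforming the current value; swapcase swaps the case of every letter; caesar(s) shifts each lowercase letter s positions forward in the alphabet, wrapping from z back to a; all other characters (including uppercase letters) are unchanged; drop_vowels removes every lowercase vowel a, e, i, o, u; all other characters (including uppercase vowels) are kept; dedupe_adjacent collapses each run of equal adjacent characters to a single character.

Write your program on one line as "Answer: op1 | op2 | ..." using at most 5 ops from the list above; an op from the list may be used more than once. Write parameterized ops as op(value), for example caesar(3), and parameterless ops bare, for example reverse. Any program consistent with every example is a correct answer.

dedupe_adjacent | reverse | caesar(10) | drop_vowels

Check, running the answer program on each example:
  "lzs" -> "lzs" -> "szl" -> "cjv" -> "cjv"
  "kdxhgpjqobw" -> "kdxhgpjqobw" -> "wboqjpghxdk" -> "glyatzqrhnu" -> "glytzqrhn"
  "iehykkjasnly" -> "iehykjasnly" -> "ylnsajkyhei" -> "ivxcktuiros" -> "vxcktrs"
  "kwmoffnirv" -> "kwmofnirv" -> "vrinfomwk" -> "fbsxpywgu" -> "fbsxpywg"
  "nbxxism" -> "nbxism" -> "msixbn" -> "wcshlx" -> "wcshlx"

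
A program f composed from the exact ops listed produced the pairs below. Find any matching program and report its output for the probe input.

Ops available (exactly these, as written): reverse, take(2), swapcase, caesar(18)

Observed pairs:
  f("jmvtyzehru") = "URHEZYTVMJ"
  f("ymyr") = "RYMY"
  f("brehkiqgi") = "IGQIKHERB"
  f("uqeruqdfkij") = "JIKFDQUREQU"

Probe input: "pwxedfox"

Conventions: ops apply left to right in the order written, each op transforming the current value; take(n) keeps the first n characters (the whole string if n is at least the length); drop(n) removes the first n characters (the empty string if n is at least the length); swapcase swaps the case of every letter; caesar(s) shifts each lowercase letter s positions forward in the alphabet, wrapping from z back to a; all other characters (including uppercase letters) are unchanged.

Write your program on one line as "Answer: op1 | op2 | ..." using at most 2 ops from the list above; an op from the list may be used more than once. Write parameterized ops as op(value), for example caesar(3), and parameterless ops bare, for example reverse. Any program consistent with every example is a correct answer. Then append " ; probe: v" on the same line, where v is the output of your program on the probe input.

reverse | swapcase ; probe: "XOFDEXWP"

Check, running the answer program on each example:
  "jmvtyzehru" -> "urhezytvmj" -> "URHEZYTVMJ"
  "ymyr" -> "rymy" -> "RYMY"
  "brehkiqgi" -> "igqikherb" -> "IGQIKHERB"
  "uqeruqdfkij" -> "jikfdqurequ" -> "JIKFDQUREQU"
  probe: "pwxedfox" -> "xofdexwp" -> "XOFDEXWP"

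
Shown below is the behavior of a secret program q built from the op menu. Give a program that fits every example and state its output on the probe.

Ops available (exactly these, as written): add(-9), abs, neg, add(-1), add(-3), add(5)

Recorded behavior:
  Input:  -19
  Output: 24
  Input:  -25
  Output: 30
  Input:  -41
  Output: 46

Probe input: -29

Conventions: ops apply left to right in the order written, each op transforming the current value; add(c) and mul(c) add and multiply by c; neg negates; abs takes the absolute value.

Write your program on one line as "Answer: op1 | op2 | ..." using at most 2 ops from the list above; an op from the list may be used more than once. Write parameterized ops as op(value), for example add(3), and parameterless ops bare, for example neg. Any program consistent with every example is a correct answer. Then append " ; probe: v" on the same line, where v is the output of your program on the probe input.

abs | add(5) ; probe: 34

Check, running the answer program on each example:
  -19 -> 19 -> 24
  -25 -> 25 -> 30
  -41 -> 41 -> 46
  probe: -29 -> 29 -> 34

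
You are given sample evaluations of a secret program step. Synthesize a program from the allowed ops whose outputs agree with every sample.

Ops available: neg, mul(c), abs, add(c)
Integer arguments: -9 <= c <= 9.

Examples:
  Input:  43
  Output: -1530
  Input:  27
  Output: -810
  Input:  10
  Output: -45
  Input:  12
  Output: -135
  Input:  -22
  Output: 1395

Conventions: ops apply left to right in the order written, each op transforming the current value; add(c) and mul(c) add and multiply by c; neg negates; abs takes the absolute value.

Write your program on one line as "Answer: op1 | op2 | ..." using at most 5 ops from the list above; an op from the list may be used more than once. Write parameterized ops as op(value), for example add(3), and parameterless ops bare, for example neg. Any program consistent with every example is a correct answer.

add(-9) | neg | mul(9) | mul(5)

Check, running the answer program on each example:
  43 -> 34 -> -34 -> -306 -> -1530
  27 -> 18 -> -18 -> -162 -> -810
  10 -> 1 -> -1 -> -9 -> -45
  12 -> 3 -> -3 -> -27 -> -135
  -22 -> -31 -> 31 -> 279 -> 1395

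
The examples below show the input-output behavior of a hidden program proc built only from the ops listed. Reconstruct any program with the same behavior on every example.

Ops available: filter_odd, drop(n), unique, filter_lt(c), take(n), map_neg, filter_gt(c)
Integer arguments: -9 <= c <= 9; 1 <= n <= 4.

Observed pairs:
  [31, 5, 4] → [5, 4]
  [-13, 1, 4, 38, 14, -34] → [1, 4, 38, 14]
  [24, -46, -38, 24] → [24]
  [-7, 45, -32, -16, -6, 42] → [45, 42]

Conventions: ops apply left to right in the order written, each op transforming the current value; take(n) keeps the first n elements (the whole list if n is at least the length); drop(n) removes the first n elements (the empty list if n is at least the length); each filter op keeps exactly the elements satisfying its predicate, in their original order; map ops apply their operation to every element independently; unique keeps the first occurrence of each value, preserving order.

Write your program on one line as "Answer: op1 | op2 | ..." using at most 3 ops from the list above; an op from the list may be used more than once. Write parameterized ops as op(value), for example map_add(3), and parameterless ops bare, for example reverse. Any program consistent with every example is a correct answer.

drop(1) | filter_gt(-3)

Check, running the answer program on each example:
  [31, 5, 4] -> [5, 4] -> [5, 4]
  [-13, 1, 4, 38, 14, -34] -> [1, 4, 38, 14, -34] -> [1, 4, 38, 14]
  [24, -46, -38, 24] -> [-46, -38, 24] -> [24]
  [-7, 45, -32, -16, -6, 42] -> [45, -32, -16, -6, 42] -> [45, 42]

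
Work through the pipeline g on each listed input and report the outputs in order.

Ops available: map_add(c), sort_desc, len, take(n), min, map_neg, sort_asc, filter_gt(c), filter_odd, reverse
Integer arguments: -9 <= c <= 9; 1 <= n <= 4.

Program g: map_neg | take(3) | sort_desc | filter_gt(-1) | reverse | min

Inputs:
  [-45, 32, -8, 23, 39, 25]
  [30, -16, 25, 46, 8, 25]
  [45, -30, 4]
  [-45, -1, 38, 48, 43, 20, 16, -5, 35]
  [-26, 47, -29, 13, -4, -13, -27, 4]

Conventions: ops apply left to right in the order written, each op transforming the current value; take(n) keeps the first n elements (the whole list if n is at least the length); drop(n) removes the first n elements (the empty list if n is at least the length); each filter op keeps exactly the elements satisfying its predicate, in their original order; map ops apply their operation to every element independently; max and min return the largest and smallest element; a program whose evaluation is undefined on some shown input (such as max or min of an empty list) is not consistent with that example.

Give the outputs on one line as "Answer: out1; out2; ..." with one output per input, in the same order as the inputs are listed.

8; 16; 30; 1; 26

Execution, op by op:
  [-45, 32, -8, 23, 39, 25] -> [45, -32, 8, -23, -39, -25] -> [45, -32, 8] -> [45, 8, -32] -> [45, 8] -> [8, 45] -> 8
  [30, -16, 25, 46, 8, 25] -> [-30, 16, -25, -46, -8, -25] -> [-30, 16, -25] -> [16, -25, -30] -> [16] -> [16] -> 16
  [45, -30, 4] -> [-45, 30, -4] -> [-45, 30, -4] -> [30, -4, -45] -> [30] -> [30] -> 30
  [-45, -1, 38, 48, 43, 20, 16, -5, 35] -> [45, 1, -38, -48, -43, -20, -16, 5, -35] -> [45, 1, -38] -> [45, 1, -38] -> [45, 1] -> [1, 45] -> 1
  [-26, 47, -29, 13, -4, -13, -27, 4] -> [26, -47, 29, -13, 4, 13, 27, -4] -> [26, -47, 29] -> [29, 26, -47] -> [29, 26] -> [26, 29] -> 26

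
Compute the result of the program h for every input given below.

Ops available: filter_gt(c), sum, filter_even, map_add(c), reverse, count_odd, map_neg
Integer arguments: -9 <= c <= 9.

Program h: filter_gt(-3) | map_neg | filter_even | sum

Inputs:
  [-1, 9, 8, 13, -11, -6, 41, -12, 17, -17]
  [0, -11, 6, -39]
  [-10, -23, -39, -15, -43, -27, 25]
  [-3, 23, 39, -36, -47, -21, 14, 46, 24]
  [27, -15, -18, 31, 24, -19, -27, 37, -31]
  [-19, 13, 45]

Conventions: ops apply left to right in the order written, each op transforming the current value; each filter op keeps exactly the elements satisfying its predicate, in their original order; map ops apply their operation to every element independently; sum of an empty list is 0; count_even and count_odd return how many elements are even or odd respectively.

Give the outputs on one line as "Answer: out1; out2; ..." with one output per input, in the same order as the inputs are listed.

-8; -6; 0; -84; -24; 0

Execution, op by op:
  [-1, 9, 8, 13, -11, -6, 41, -12, 17, -17] -> [-1, 9, 8, 13, 41, 17] -> [1, -9, -8, -13, -41, -17] -> [-8] -> -8
  [0, -11, 6, -39] -> [0, 6] -> [0, -6] -> [0, -6] -> -6
  [-10, -23, -39, -15, -43, -27, 25] -> [25] -> [-25] -> [] -> 0
  [-3, 23, 39, -36, -47, -21, 14, 46, 24] -> [23, 39, 14, 46, 24] -> [-23, -39, -14, -46, -24] -> [-14, -46, -24] -> -84
  [27, -15, -18, 31, 24, -19, -27, 37, -31] -> [27, 31, 24, 37] -> [-27, -31, -24, -37] -> [-24] -> -24
  [-19, 13, 45] -> [13, 45] -> [-13, -45] -> [] -> 0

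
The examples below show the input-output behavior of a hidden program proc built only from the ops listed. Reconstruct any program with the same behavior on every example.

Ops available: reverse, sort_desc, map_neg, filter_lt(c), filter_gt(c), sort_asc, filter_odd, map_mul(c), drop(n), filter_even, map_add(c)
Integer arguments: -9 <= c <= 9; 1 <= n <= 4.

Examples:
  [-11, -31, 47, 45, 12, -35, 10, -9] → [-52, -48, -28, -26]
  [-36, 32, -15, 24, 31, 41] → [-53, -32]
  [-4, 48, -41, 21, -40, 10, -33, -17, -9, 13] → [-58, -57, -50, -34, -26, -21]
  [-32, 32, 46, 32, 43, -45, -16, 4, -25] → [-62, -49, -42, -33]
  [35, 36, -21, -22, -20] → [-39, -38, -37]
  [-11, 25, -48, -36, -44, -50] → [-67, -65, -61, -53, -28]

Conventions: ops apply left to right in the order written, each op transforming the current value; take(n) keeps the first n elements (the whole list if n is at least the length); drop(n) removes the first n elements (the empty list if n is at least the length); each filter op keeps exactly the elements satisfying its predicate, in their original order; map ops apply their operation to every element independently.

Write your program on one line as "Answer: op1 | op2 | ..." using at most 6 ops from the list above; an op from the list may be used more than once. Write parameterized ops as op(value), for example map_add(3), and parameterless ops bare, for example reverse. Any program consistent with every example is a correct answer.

map_add(-9) | sort_asc | filter_lt(6) | filter_lt(-7) | map_add(-8)

Check, running the answer program on each example:
  [-11, -31, 47, 45, 12, -35, 10, -9] -> [-20, -40, 38, 36, 3, -44, 1, -18] -> [-44, -40, -20, -18, 1, 3, 36, 38] -> [-44, -40, -20, -18, 1, 3] -> [-44, -40, -20, -18] -> [-52, -48, -28, -26]
  [-36, 32, -15, 24, 31, 41] -> [-45, 23, -24, 15, 22, 32] -> [-45, -24, 15, 22, 23, 32] -> [-45, -24] -> [-45, -24] -> [-53, -32]
  [-4, 48, -41, 21, -40, 10, -33, -17, -9, 13] -> [-13, 39, -50, 12, -49, 1, -42, -26, -18, 4] -> [-50, -49, -42, -26, -18, -13, 1, 4, 12, 39] -> [-50, -49, -42, -26, -18, -13, 1, 4] -> [-50, -49, -42, -26, -18, -13] -> [-58, -57, -50, -34, -26, -21]
  [-32, 32, 46, 32, 43, -45, -16, 4, -25] -> [-41, 23, 37, 23, 34, -54, -25, -5, -34] -> [-54, -41, -34, -25, -5, 23, 23, 34, 37] -> [-54, -41, -34, -25, -5] -> [-54, -41, -34, -25] -> [-62, -49, -42, -33]
  [35, 36, -21, -22, -20] -> [26, 27, -30, -31, -29] -> [-31, -30, -29, 26, 27] -> [-31, -30, -29] -> [-31, -30, -29] -> [-39, -38, -37]
  [-11, 25, -48, -36, -44, -50] -> [-20, 16, -57, -45, -53, -59] -> [-59, -57, -53, -45, -20, 16] -> [-59, -57, -53, -45, -20] -> [-59, -57, -53, -45, -20] -> [-67, -65, -61, -53, -28]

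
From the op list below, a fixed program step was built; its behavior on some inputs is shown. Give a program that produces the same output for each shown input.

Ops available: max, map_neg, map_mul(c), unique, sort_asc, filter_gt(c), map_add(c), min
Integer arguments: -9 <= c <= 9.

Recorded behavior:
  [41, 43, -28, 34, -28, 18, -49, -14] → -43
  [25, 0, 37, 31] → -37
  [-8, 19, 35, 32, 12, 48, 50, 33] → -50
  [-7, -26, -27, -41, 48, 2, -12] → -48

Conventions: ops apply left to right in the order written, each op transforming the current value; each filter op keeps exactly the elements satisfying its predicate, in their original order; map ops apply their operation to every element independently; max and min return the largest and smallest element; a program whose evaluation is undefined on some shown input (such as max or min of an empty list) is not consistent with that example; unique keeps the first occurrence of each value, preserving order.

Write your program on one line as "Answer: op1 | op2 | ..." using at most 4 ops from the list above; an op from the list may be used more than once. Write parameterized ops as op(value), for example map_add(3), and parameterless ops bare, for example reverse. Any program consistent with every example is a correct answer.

filter_gt(-9) | map_neg | sort_asc | min

Check, running the answer program on each example:
  [41, 43, -28, 34, -28, 18, -49, -14] -> [41, 43, 34, 18] -> [-41, -43, -34, -18] -> [-43, -41, -34, -18] -> -43
  [25, 0, 37, 31] -> [25, 0, 37, 31] -> [-25, 0, -37, -31] -> [-37, -31, -25, 0] -> -37
  [-8, 19, 35, 32, 12, 48, 50, 33] -> [-8, 19, 35, 32, 12, 48, 50, 33] -> [8, -19, -35, -32, -12, -48, -50, -33] -> [-50, -48, -35, -33, -32, -19, -12, 8] -> -50
  [-7, -26, -27, -41, 48, 2, -12] -> [-7, 48, 2] -> [7, -48, -2] -> [-48, -2, 7] -> -48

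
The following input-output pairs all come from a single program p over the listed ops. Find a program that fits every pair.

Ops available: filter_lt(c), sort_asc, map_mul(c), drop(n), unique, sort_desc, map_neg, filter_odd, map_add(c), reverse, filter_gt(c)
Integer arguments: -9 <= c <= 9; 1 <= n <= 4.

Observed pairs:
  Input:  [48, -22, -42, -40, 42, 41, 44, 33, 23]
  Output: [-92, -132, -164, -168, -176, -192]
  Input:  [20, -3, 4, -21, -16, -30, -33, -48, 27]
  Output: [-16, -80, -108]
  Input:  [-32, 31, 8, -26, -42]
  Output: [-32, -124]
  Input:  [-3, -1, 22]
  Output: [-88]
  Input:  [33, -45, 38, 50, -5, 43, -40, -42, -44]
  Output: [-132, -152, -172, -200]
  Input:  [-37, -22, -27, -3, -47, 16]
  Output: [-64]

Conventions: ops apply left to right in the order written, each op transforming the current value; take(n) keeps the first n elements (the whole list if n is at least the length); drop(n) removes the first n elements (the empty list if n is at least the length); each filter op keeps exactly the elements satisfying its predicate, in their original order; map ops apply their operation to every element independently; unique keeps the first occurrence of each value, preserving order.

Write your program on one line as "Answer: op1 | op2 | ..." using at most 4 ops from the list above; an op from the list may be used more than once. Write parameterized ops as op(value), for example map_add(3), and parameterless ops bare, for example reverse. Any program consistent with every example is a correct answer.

sort_desc | sort_asc | filter_gt(3) | map_mul(-4)

Check, running the answer program on each example:
  [48, -22, -42, -40, 42, 41, 44, 33, 23] -> [48, 44, 42, 41, 33, 23, -22, -40, -42] -> [-42, -40, -22, 23, 33, 41, 42, 44, 48] -> [23, 33, 41, 42, 44, 48] -> [-92, -132, -164, -168, -176, -192]
  [20, -3, 4, -21, -16, -30, -33, -48, 27] -> [27, 20, 4, -3, -16, -21, -30, -33, -48] -> [-48, -33, -30, -21, -16, -3, 4, 20, 27] -> [4, 20, 27] -> [-16, -80, -108]
  [-32, 31, 8, -26, -42] -> [31, 8, -26, -32, -42] -> [-42, -32, -26, 8, 31] -> [8, 31] -> [-32, -124]
  [-3, -1, 22] -> [22, -1, -3] -> [-3, -1, 22] -> [22] -> [-88]
  [33, -45, 38, 50, -5, 43, -40, -42, -44] -> [50, 43, 38, 33, -5, -40, -42, -44, -45] -> [-45, -44, -42, -40, -5, 33, 38, 43, 50] -> [33, 38, 43, 50] -> [-132, -152, -172, -200]
  [-37, -22, -27, -3, -47, 16] -> [16, -3, -22, -27, -37, -47] -> [-47, -37, -27, -22, -3, 16] -> [16] -> [-64]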